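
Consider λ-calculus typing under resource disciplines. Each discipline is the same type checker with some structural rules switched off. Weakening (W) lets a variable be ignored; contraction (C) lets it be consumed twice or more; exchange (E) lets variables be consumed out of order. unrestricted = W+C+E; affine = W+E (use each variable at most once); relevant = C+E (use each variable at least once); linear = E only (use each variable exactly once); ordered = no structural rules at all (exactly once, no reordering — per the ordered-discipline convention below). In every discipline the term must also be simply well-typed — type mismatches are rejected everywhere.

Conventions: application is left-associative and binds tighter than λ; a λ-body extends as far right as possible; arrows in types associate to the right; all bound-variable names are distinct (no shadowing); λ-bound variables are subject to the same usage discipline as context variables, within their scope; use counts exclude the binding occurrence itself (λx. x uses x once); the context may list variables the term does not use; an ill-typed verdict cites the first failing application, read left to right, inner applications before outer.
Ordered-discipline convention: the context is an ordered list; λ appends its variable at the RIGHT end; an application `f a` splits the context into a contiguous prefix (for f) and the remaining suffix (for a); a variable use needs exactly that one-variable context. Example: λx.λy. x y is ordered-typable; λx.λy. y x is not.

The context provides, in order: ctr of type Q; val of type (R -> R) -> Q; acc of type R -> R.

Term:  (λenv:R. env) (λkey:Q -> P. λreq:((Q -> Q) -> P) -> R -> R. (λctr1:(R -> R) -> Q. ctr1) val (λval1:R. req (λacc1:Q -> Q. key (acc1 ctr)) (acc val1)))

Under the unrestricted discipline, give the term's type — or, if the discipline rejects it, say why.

not well-typed under unrestricted — fails simple typing
counts: ctr ×1, val ×1, acc ×1, env (λ-bound) ×1, key (λ-bound) ×1, req (λ-bound) ×1, ctr1 (λ-bound) ×1, val1 (λ-bound) ×1, acc1 (λ-bound) ×1
left-to-right use order: env, ctr1, val, req, key, acc1, ctr, acc, val1
typing: ill-typed: argument of type (Q -> P) -> (((Q -> Q) -> P) -> R -> R) -> Q where R is required
summary: ordered ✗, linear ✗, affine ✗, relevant ✗, unrestricted ✗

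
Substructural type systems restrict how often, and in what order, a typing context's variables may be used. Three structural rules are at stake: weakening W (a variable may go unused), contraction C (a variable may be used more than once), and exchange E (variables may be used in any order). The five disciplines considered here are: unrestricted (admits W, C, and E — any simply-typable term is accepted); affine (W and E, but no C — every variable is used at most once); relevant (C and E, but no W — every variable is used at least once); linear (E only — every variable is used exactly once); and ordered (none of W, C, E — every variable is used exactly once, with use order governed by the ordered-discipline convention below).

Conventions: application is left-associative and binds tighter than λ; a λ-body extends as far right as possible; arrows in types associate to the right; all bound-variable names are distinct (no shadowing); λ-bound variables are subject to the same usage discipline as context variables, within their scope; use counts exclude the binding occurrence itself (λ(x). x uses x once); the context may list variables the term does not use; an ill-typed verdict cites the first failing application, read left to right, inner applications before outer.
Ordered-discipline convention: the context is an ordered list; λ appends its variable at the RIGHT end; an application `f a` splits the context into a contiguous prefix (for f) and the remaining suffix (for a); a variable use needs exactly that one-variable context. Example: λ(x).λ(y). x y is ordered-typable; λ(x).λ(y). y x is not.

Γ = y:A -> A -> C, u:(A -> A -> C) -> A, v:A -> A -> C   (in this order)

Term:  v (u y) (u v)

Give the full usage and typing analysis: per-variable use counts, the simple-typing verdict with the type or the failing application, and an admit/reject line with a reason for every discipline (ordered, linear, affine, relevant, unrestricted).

variable uses: y: 1×, u: 2×, v: 2×
use order (left to right): v, u, y, u, v
typing: ✓ — C
ordered: ✗, u ×2, v ×2 used more than once (contraction)
linear: ✗, u ×2, v ×2 used more than once (contraction)
affine: ✗, u ×2, v ×2 used more than once (contraction)
relevant: ✓, none of y, u, v goes unused
unrestricted: ✓, typability at C is all that's needed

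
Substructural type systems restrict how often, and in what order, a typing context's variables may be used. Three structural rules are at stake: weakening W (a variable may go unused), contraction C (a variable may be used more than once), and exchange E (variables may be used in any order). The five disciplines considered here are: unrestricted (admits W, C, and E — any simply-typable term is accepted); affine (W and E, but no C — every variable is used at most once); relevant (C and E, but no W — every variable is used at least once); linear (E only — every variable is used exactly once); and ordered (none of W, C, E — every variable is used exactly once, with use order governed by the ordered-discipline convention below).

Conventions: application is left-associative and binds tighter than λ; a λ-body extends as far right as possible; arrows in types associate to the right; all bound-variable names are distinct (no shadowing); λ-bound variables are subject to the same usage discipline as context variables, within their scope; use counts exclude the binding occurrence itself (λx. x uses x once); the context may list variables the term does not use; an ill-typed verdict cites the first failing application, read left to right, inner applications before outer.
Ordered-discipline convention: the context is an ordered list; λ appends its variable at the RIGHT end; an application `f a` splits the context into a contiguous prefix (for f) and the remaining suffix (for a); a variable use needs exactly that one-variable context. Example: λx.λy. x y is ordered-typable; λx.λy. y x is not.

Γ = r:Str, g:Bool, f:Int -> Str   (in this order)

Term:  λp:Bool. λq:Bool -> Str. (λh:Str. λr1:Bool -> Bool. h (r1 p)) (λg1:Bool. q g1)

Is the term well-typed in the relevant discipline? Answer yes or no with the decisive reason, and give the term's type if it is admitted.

no — not simply typable
usage: r: 0×; g: 0×; f: 0×; p (λ-bound): 1×; q (λ-bound): 1×; h (λ-bound): 1×; r1 (λ-bound): 1×; g1 (λ-bound): 1×
use order (left to right): h, r1, p, q, g1
typing: ill-typed: can't apply a value of type Str
per-discipline verdicts: ordered ✗, linear ✗, affine ✗, relevant ✗, unrestricted ✗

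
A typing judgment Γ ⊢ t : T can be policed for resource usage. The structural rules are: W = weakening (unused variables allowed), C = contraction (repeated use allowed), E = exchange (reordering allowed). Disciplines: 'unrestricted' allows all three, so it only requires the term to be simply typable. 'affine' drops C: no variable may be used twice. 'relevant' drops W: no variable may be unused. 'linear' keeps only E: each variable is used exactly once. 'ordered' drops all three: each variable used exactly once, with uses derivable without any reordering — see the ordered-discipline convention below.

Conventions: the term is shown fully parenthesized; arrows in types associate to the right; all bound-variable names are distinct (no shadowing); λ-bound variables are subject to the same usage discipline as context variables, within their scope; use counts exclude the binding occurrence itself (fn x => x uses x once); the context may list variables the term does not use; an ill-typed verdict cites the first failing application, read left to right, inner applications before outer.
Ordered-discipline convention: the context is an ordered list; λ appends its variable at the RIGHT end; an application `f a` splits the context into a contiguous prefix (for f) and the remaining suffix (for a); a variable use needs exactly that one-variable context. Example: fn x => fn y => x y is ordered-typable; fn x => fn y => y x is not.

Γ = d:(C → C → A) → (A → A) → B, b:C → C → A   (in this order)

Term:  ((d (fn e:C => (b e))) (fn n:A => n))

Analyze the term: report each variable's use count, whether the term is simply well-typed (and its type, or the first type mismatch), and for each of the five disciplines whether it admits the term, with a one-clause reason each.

counts: d=1; b=1; e (bound)=1; n (bound)=1
left-to-right use order: d, b, e, n
typing: well-typed at B
ordered: ✓ — one use each (d, b, e, n); ordered split holds
linear: ✓ — exactly-once usage across d, b, e, n
affine: ✓ — d, b, e, n: no repeats, contraction unneeded
relevant: ✓ — every one of d, b, e, n appears
unrestricted: ✓ — simply typable at B; W, C, E all held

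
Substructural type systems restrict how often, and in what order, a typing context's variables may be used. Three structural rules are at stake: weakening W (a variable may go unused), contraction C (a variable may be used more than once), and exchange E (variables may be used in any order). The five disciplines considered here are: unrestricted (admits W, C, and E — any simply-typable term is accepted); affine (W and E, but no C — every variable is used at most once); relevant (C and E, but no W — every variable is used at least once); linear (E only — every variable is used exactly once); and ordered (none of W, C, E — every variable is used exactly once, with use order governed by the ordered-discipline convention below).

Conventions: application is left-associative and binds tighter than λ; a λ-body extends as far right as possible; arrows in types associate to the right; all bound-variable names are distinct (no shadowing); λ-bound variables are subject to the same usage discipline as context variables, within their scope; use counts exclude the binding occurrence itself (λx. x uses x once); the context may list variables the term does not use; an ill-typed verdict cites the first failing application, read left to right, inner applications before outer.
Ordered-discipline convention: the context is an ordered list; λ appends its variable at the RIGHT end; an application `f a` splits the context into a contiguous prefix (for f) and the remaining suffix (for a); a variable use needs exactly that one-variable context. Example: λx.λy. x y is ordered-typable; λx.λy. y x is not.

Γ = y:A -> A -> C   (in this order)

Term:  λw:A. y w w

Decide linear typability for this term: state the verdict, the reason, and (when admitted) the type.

no — uses contraction: w ×2
usage: y: 1, w (bound): 2
use order (left to right): y, w, w
typing: ✓ — A -> C
per-discipline verdicts: ordered ✗ · linear ✗ · affine ✗ · relevant ✓ · unrestricted ✓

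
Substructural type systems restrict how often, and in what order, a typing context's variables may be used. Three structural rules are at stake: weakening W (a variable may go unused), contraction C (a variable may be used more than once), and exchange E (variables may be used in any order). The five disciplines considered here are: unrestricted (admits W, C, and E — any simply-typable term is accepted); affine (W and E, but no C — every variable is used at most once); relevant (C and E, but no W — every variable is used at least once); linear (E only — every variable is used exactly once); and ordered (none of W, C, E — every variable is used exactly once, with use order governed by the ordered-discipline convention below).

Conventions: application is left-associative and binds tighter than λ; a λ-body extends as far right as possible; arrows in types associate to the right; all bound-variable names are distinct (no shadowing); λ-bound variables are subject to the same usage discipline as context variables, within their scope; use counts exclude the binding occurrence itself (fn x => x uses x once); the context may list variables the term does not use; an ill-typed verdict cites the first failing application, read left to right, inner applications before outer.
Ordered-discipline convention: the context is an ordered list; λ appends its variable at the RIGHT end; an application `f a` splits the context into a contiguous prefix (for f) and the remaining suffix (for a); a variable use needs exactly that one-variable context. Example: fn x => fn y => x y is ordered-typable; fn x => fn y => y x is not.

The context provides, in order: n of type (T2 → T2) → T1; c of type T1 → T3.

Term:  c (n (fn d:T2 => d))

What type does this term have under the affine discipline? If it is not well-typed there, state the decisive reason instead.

term : T3
usage: n ×1; c ×1; d [bound] ×1
order of uses: c, n, d
typing: the term checks, with type T3
all disciplines: ordered ✗ | linear ✓ | affine ✓ | relevant ✓ | unrestricted ✓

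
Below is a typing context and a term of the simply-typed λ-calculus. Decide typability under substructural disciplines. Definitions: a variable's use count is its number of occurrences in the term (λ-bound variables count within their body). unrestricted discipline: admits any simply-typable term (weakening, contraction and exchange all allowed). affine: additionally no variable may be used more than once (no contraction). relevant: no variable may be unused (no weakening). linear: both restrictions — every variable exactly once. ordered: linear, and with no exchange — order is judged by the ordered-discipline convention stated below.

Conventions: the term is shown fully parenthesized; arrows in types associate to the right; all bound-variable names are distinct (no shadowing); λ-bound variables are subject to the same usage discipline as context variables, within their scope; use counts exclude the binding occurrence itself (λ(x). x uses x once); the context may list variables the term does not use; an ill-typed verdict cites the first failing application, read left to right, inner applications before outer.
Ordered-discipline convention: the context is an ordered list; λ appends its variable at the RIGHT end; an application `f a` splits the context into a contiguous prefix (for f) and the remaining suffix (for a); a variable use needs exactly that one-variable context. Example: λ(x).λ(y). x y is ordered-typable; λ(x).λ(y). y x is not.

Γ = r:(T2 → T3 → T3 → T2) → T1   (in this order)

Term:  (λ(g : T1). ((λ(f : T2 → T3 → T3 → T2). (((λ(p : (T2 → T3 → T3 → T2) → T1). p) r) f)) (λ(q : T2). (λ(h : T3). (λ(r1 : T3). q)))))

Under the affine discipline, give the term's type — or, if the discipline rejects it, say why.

term : T1 → T1
counts: r: 1, g (bound): 0, f (bound): 1, p (bound): 1, q (bound): 1, h (bound): 0, r1 (bound): 0
left-to-right use order: p, r, f, q
typing: the term checks, with type T1 → T1
summary: ordered ✗, linear ✗, affine ✓, relevant ✗, unrestricted ✓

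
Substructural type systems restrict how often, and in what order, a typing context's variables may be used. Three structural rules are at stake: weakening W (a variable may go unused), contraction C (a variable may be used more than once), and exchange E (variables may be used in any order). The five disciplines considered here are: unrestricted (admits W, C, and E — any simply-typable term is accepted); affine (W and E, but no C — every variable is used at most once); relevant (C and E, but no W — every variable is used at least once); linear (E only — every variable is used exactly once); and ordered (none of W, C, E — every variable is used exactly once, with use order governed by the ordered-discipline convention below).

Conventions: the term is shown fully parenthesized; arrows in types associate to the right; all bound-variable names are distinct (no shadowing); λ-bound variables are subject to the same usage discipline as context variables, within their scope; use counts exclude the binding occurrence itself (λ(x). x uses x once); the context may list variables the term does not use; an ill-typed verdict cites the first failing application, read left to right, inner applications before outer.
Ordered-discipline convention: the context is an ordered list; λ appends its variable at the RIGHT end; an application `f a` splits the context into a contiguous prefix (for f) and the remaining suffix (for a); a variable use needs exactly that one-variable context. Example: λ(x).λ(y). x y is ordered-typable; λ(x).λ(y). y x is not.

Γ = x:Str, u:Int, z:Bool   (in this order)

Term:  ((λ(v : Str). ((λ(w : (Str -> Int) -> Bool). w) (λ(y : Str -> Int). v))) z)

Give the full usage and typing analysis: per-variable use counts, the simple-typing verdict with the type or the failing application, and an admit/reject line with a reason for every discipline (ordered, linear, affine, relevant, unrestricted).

usage: x: 0×; u: 0×; z: 1×; v [bound]: 1×; w [bound]: 1×; y [bound]: 0×
use order (left to right): w, v, z
typing: ill-typed: an argument (Str -> Int) -> Str mismatches the expected (Str -> Int) -> Bool
ordered: ✗, not simply typable
linear: ✗, fails simple typing
affine: ✗, a type mismatch blocks all five
relevant: ✗, the type mismatch rejects it
unrestricted: ✗, not simply typable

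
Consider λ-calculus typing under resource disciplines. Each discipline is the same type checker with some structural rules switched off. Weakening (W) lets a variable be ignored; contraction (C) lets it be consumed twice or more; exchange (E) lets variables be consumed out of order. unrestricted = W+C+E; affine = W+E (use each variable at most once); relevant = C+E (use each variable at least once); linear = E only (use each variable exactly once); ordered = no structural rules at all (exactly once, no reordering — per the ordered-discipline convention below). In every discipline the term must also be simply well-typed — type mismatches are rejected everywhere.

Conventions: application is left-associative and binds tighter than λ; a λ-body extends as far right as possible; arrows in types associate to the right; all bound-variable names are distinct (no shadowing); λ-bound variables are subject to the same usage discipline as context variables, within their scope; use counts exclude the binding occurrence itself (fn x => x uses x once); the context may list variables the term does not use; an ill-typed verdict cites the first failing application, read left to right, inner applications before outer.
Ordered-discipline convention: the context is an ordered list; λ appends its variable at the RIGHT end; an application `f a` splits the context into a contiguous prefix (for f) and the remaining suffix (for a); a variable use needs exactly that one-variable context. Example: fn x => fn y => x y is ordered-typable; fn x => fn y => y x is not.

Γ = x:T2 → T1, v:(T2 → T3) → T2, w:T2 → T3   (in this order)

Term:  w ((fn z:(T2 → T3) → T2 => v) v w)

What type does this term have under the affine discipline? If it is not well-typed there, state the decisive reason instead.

not well-typed under affine — uses contraction: v ×2, w ×2
usage: x: 0×, v: 2×, w: 2×, z (λ-bound): 0×
use order (left to right): w, v, v, w
typing: well-typed at T3
per-discipline verdicts: ordered ✗, linear ✗, affine ✗, relevant ✗, unrestricted ✓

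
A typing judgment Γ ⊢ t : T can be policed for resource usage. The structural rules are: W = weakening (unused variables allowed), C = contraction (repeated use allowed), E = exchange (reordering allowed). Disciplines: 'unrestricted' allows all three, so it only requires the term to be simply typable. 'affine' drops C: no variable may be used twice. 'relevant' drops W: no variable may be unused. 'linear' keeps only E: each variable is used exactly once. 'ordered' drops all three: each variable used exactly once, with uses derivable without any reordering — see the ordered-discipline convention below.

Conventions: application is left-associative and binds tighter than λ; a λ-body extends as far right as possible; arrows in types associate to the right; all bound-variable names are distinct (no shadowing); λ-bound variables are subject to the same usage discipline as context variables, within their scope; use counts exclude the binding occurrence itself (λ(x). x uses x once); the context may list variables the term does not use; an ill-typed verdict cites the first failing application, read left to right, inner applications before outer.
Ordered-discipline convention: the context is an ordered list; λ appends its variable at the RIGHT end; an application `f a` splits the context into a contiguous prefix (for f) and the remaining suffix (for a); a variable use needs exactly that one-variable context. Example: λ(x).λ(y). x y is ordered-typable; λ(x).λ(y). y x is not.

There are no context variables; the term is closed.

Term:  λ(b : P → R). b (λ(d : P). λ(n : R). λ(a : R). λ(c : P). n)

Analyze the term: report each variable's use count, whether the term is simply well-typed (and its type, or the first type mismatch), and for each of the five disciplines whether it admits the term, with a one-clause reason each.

use counts: b (bound): 1; d (bound): 0; n (bound): 1; a (bound): 0; c (bound): 0
uses in reading order: b, n
typing: ill-typed: an argument P → R → R → P → R mismatches the expected P
ordered: ✗, a type mismatch blocks all five
linear: ✗, the type mismatch rejects it
affine: ✗, not simply typable
relevant: ✗, fails simple typing
unrestricted: ✗, a type mismatch blocks all five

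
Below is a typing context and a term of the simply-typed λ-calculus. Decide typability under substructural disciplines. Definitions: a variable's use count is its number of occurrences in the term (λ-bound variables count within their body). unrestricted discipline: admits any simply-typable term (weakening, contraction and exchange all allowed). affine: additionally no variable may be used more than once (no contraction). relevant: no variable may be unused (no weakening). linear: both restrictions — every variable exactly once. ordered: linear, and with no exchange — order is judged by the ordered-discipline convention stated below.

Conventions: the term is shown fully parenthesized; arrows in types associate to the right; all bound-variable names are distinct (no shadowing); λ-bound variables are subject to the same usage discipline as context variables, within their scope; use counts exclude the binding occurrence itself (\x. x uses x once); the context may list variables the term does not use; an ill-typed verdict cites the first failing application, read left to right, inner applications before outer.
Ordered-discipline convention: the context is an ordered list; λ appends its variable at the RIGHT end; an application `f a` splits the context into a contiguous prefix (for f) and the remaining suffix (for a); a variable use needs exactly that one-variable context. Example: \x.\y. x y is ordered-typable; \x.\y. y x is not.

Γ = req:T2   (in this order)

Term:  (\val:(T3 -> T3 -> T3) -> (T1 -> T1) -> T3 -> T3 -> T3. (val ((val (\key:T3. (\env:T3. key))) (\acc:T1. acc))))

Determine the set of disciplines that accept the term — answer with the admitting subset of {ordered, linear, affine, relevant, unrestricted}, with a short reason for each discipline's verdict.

accepted by: unrestricted
variable uses: req: 0; val (bound): 2; key (bound): 1; env (bound): 0; acc (bound): 1
uses in reading order: val, val, key, acc
typing: the term checks, with type ((T3 -> T3 -> T3) -> (T1 -> T1) -> T3 -> T3 -> T3) -> (T1 -> T1) -> T3 -> T3 -> T3
ordered ✗ (repeated use of val ×2; req, env never used (weakening))
linear ✗ (repeated use of val ×2; req, env never used (weakening))
affine ✗ (repeated use of val ×2)
relevant ✗ (req, env never used (weakening))
unrestricted ✓ (well-typed at ((T3 -> T3 -> T3) -> (T1 -> T1) -> T3 -> T3 -> T3) -> (T1 -> T1) -> T3 -> T3 -> T3; no restrictions here)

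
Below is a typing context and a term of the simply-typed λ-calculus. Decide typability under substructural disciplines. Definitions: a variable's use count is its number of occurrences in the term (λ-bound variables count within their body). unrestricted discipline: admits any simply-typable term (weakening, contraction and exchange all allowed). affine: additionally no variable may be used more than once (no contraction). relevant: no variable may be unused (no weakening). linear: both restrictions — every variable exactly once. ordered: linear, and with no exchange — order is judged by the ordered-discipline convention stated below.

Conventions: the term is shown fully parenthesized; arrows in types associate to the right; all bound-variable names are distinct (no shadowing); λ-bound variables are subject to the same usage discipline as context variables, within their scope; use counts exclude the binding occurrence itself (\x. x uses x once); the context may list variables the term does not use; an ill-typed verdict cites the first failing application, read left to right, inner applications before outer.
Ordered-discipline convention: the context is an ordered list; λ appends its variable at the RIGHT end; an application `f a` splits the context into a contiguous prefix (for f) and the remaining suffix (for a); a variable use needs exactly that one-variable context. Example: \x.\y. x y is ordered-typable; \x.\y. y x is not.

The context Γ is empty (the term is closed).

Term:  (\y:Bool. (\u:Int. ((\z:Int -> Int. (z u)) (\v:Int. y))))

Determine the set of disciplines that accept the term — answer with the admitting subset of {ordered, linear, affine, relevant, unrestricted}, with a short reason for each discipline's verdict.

admitting disciplines: none
variable uses: y [bound]=1; u [bound]=1; z [bound]=1; v [bound]=0
uses in reading order: z, u, y
typing: ill-typed: a function awaiting Int -> Int gets Int -> Bool
ordered: ✗, the type mismatch rejects it
linear: ✗, not simply typable
affine: ✗, fails simple typing
relevant: ✗, a type mismatch blocks all five
unrestricted: ✗, the type mismatch rejects it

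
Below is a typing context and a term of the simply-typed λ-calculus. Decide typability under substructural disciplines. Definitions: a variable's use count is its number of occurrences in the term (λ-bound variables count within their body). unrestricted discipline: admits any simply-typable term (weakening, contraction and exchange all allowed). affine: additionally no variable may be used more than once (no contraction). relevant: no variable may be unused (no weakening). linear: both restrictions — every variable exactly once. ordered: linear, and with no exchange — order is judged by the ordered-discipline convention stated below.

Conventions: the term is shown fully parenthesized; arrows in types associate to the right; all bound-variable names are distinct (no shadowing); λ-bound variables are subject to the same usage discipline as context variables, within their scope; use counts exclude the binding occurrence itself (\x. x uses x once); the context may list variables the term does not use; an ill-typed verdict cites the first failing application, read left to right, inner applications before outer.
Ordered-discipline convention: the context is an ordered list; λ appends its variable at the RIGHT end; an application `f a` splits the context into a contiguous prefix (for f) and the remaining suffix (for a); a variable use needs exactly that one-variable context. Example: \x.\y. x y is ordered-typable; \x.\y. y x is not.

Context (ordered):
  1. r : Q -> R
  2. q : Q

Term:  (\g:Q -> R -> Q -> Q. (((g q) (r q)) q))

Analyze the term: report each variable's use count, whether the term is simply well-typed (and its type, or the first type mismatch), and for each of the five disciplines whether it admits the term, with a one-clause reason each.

usage: r: 1; q: 3; g (λ-bound): 1
use order (left to right): g, q, r, q, q
typing: well-typed — term : (Q -> R -> Q -> Q) -> Q
ordered: ✗, uses contraction: q ×3
linear: ✗, uses contraction: q ×3
affine: ✗, uses contraction: q ×3
relevant: ✓, at least one use each (r, q, g)
unrestricted: ✓, well-typed at (Q -> R -> Q -> Q) -> Q; no restrictions here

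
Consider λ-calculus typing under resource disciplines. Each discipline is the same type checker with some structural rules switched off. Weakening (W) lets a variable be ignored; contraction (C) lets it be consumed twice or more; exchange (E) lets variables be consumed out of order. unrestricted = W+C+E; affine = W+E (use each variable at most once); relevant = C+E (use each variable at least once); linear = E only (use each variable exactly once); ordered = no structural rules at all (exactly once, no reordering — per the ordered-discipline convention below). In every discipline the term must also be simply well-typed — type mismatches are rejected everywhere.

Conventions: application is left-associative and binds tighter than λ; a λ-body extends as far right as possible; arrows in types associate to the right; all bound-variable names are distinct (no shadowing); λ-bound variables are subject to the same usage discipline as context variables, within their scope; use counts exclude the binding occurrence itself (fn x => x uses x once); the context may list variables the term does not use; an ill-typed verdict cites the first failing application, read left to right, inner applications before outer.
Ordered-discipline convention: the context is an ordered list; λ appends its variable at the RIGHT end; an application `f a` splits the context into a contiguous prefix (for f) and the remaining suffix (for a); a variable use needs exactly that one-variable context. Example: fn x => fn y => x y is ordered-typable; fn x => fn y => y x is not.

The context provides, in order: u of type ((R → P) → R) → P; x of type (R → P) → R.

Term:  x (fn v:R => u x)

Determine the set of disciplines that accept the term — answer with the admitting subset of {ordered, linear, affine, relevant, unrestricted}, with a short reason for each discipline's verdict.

accepted by: unrestricted
counts: u: 1×, x: 2×, v (bound): 0×
uses in reading order: x, u, x
typing: the term checks, with type R
ordered: ✗ — uses contraction: x ×2; v left unused
linear: ✗ — uses contraction: x ×2; v left unused
affine: ✗ — uses contraction: x ×2
relevant: ✗ — v left unused
unrestricted: ✓ — typability at R is all that's needed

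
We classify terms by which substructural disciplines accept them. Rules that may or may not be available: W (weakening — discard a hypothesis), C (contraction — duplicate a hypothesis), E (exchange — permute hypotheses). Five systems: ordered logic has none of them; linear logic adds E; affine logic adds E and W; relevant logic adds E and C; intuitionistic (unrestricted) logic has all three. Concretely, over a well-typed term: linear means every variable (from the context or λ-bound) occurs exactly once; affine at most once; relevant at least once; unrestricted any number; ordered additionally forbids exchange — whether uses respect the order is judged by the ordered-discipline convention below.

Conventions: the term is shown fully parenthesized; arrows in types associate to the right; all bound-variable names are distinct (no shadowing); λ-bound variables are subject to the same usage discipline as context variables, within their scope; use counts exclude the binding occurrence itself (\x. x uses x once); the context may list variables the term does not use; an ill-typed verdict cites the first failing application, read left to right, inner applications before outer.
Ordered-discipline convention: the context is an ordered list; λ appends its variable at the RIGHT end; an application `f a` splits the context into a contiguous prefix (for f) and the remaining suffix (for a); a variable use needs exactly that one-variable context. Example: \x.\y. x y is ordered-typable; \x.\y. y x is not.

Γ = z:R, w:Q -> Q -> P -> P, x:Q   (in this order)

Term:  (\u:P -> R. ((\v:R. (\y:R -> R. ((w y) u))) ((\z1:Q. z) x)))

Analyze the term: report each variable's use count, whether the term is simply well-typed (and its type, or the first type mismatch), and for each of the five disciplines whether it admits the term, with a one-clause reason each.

use counts: z: 1, w: 1, x: 1, u (bound): 1, v (bound): 0, y (bound): 1, z1 (bound): 0
order of uses: w, y, u, z, x
typing: ill-typed: an application expects Q but receives R -> R
ordered ✗ (not simply typable)
linear ✗ (fails simple typing)
affine ✗ (a type mismatch blocks all five)
relevant ✗ (the type mismatch rejects it)
unrestricted ✗ (not simply typable)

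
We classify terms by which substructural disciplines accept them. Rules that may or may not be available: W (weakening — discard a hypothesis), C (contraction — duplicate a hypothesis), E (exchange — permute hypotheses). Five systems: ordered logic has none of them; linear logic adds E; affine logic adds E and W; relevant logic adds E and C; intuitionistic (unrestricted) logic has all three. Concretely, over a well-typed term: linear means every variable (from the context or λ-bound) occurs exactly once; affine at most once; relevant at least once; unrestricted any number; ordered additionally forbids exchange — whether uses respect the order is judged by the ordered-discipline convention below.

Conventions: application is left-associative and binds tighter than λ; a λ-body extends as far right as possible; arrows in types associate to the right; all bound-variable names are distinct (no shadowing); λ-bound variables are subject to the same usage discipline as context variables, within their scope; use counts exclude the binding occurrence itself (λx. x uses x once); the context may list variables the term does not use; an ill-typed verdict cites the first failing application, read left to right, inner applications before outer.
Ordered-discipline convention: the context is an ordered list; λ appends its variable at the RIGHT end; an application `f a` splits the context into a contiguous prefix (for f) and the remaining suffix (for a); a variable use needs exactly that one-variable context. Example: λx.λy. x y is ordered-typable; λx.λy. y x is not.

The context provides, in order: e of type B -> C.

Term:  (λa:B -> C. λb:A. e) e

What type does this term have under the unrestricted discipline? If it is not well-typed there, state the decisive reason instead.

term : A -> B -> C
counts: e=2, a [bound]=0, b [bound]=0
order of uses: e, e
typing: well-typed — term : A -> B -> C
all disciplines: ordered ✗ | linear ✗ | affine ✗ | relevant ✗ | unrestricted ✓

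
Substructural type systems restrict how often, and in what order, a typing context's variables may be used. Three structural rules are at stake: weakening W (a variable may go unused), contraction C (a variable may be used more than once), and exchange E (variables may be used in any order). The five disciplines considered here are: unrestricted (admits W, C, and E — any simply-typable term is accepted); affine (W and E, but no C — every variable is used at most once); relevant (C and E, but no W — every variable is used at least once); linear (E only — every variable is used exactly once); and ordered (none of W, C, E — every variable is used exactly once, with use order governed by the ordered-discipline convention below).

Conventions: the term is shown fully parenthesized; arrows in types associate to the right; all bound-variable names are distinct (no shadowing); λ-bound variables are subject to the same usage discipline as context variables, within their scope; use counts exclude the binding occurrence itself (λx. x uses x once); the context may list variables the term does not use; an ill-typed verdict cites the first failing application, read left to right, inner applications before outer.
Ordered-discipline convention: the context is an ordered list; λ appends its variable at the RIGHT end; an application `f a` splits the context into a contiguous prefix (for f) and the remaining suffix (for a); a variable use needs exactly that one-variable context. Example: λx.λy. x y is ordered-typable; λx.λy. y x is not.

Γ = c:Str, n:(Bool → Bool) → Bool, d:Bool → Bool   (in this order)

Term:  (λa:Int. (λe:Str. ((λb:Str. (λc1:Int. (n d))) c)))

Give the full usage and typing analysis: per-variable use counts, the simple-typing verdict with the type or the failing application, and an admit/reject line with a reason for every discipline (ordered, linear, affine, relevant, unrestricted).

variable uses: c: 1×; n: 1×; d: 1×; a [bound]: 0×; e [bound]: 0×; b [bound]: 0×; c1 [bound]: 0×
uses in reading order: n, d, c
typing: well-typed — term : Int → Str → Int → Bool
ordered: ✗, a, e, b, c1 never used (weakening)
linear: ✗, a, e, b, c1 never used (weakening)
affine: ✓, c, n, d, a, e, b, c1: no repeats, contraction unneeded
relevant: ✗, a, e, b, c1 never used (weakening)
unrestricted: ✓, simply typable at Int → Str → Int → Bool; W, C, E all held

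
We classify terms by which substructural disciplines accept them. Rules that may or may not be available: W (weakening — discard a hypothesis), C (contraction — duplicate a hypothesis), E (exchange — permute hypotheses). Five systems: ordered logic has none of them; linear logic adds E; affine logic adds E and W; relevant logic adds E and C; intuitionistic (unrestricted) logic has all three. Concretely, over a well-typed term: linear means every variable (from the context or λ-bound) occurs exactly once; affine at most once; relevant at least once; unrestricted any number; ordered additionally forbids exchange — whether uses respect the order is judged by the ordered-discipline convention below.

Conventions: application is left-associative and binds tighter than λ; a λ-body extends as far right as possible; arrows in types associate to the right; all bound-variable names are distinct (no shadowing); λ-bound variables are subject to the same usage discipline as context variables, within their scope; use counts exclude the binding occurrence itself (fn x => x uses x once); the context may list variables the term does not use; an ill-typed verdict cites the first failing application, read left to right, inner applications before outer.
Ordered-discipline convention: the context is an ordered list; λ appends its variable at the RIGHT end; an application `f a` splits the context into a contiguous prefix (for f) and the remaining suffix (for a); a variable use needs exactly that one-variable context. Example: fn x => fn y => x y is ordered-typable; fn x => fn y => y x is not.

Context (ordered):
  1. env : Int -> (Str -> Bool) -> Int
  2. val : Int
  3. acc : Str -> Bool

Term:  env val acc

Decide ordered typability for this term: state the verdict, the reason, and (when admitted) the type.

yes — env, val, acc once each; derivable with no W/C/E; term : Int
variable uses: env: 1, val: 1, acc: 1
order of uses: env, val, acc
typing: ✓ — Int
across the five disciplines: ordered ✓; linear ✓; affine ✓; relevant ✓; unrestricted ✓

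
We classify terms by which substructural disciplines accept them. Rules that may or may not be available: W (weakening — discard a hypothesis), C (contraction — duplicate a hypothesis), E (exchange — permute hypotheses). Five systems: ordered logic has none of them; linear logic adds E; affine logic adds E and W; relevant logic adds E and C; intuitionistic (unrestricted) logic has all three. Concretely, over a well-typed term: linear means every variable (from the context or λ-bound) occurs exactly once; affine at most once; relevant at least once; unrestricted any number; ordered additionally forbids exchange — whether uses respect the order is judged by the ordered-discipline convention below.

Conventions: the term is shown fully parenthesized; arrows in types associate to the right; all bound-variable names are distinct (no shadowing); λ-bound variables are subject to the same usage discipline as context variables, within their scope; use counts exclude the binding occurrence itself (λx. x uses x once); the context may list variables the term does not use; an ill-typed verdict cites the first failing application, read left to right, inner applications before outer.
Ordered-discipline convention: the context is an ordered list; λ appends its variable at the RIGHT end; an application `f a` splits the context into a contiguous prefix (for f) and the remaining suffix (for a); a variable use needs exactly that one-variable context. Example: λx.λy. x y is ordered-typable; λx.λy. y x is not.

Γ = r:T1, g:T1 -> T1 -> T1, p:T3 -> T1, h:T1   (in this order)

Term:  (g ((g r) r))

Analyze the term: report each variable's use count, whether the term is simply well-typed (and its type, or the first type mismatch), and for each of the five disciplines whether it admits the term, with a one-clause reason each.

counts: r: 2×, g: 2×, p: 0×, h: 0×
use order (left to right): g, g, r, r
typing: ✓ — T1 -> T1
ordered: ✗, repeated use of r ×2, g ×2; p, h left unused
linear: ✗, repeated use of r ×2, g ×2; p, h left unused
affine: ✗, repeated use of r ×2, g ×2
relevant: ✗, p, h left unused
unrestricted: ✓, well-typed at T1 -> T1; no restrictions here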